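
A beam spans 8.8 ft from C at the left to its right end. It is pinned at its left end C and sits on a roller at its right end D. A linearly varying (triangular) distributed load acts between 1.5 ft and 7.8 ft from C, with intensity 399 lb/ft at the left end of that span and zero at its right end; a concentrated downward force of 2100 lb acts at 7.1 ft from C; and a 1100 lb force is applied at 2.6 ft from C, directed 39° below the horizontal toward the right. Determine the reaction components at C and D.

Resultant of the triangular load: ½ × 399 × 6.3 = 1256.85 lb, acting at 3.6 ft from C (one-third of the span from the peak).
Taking moments about C: D_y·8.8 − (½·399·6.3)·3.6 − 2100·7.1 − 1100·sin39°·2.6 = 0 → D_y = 21234.5/8.8 = 2413.01 ≈ 2413 lb.
ΣF_y = 0: C_y + 2413.01 − ½·399·6.3 − 2100 − 1100·sin39° = 0 → C_y = 1636 lb.
ΣF_x = 0: C_x + 1100·cos39° = 0 → C_x = -854.9 lb.

C_x = -854.9 lb, C_y = 1636 lb, D_y = 2413 lb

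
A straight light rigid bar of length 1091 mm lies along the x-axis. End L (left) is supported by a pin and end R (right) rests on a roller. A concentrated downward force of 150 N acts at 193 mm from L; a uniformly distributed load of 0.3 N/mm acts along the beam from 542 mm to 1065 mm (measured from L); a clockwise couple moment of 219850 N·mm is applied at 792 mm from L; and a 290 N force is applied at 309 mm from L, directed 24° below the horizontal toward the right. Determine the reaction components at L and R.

Resultant of the distributed load: 0.3 × 523 = 156.9 N at 803.5 mm from L.
Moments about L: R_y·1091 − 150·193 − (0.3·523)·803.5 − 219850 − 290·sin24°·309 = 0 → R_y = 411317/1091 = 377.009 ≈ 377.0 N.
ΣF_y = 0: L_y + 377.009 − 150 − 0.3·523 − 290·sin24° = 0 → L_y = 47.84 N.
ΣF_x = 0: L_x + 290·cos24° = 0 → L_x = -264.9 N.

L_x = -264.9 N, L_y = 47.84 N, R_y = 377.0 N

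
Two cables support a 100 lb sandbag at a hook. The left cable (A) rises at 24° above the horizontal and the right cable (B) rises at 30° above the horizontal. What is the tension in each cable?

ΣF_x = 0: −T_A·cos24° + T_B·cos30° = 0 → T_B = 1.05487·T_A.
ΣF_y = 0: T_A·sin24° + T_B·sin30° = 100.
Substitute: T_A·(0.406737 + 1.05487·0.5) = 100 → T_A = 107.047 ≈ 107.0 lb.
Then T_B = 1.05487 × 107.047 = 112.9 lb.

T_A = 107.0 lb, T_B = 112.9 lb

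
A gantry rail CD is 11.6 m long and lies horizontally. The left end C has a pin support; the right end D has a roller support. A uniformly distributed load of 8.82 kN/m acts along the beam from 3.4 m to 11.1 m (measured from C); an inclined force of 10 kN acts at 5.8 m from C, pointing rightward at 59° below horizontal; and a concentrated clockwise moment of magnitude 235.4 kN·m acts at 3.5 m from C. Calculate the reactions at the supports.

Resultant of the distributed load: 8.82 × 7.7 = 67.914 kN at 7.25 m from C.
Moments about C: D_y·11.6 − (8.82·7.7)·7.25 − 10·sin59°·5.8 − 235.4 = 0 → D_y = 777.492/11.6 = 67.0252 ≈ 67.03 kN.
ΣF_y = 0: C_y + 67.0252 − 8.82·7.7 − 10·sin59° = 0 → C_y = 9.460 kN.
ΣF_x = 0: C_x + 10·cos59° = 0 → C_x = -5.150 kN.

C_x = -5.150 kN, C_y = 9.460 kN, D_y = 67.03 kN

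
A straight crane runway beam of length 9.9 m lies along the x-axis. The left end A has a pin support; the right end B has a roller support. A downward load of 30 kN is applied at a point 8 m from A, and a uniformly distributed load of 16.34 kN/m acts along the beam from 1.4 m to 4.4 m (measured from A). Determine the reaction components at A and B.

Resultant of the distributed load: 16.34 × 3 = 49.02 kN at 2.9 m from A.
Taking moments about A: B_y·9.9 − 30·8 − (16.34·3)·2.9 = 0 → B_y = 382.158/9.9 = 38.6018 ≈ 38.60 kN.
ΣF_y = 0: A_y + 38.6018 − 30 − 16.34·3 = 0 → A_y = 40.42 kN.
ΣF_x = 0: no horizontal applied forces, so A_x = 0.

A_x = 0, A_y = 40.42 kN, B_y = 38.60 kN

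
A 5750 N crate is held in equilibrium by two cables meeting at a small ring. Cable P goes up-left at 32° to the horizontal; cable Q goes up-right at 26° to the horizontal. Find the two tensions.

ΣF_x = 0: −T_P·cos32° + T_Q·cos26° = 0 → T_Q = 0.94354·T_P.
ΣF_y = 0: T_P·sin32° + T_Q·sin26° = 5750.
Substitute: T_P·(0.529919 + 0.94354·0.438371) = 5750 → T_P = 6094.07 ≈ 6094 N.
Then T_Q = 0.94354 × 6094.07 = 5750 N.

T_P = 6094 N, T_Q = 5750 N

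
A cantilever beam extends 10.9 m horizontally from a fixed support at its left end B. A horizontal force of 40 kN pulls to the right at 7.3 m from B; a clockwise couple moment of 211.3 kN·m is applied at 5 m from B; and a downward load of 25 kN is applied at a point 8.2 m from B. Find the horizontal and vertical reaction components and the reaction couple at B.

ΣF_x = 0: B_x + 40 = 0 → B_x = -40.00 kN.
ΣF_y = 0: B_y − 25 = 0 → B_y = 25.00 kN.
ΣM about B: M_B − 211.3 − 25·8.2 = 0 → M_B = 416.3 kN·m.

B_x = -40.00 kN, B_y = 25.00 kN, M_B = 416.3 kN·m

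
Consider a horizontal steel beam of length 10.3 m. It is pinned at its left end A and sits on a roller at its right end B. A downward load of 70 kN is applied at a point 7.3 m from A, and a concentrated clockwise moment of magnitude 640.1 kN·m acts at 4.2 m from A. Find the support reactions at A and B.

A_x = 0, A_y = -41.76 kN, B_y = 111.8 kN

Moments about A: B_y·10.3 − 70·7.3 − 640.1 = 0 → B_y = 1151.1/10.3 = 111.757 ≈ 111.8 kN.
ΣF_y = 0: A_y + 111.757 − 70 = 0 → A_y = -41.76 kN.
ΣF_x = 0: no horizontal applied forces, so A_x = 0.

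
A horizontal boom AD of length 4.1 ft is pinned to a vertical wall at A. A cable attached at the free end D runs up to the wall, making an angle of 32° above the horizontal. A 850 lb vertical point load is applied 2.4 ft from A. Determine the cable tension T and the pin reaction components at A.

T = 938.9 lb, A_x = 796.3 lb, A_y = 352.4 lb

ΣM about A: T·sin32°·4.1 − 850·2.4 = 0 → T = 2040/(4.1·0.529919) = 938.938 ≈ 938.9 lb.
ΣF_x = 0: A_x − T·cos32° = 0 → A_x = 938.938 × 0.848048 = 796.3 lb.
ΣF_y = 0: A_y + T·sin32° − 850 = 0 → A_y = 850 − 938.938 × 0.529919 = 352.4 lb.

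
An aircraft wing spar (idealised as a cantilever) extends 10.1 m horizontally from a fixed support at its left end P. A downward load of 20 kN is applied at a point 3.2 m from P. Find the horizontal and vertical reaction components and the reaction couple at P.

ΣF_x = 0: P_x = 0.
ΣF_y = 0: P_y − 20 = 0 → P_y = 20.00 kN.
ΣM about P: M_P − 20·3.2 = 0 → M_P = 64.00 kN·m.

P_x = 0, P_y = 20.00 kN, M_P = 64.00 kN·m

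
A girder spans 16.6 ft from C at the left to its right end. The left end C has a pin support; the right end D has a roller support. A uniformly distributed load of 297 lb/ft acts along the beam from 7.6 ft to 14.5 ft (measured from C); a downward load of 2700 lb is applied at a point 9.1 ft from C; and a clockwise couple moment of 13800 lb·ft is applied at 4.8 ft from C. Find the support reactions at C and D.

C_x = 0, C_y = 1074 lb, D_y = 3676 lb

Resultant of the distributed load: 297 × 6.9 = 2049.3 lb at 11.05 ft from C.
ΣM about C: D_y·16.6 − (297·6.9)·11.05 − 2700·9.1 − 13800 = 0 → D_y = 61014.765/16.6 = 3675.59 ≈ 3676 lb.
ΣF_y = 0: C_y + 3675.59 − 297·6.9 − 2700 = 0 → C_y = 1074 lb.
ΣF_x = 0: no horizontal applied forces, so C_x = 0.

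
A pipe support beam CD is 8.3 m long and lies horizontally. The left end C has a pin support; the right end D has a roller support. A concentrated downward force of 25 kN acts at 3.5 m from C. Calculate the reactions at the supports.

Taking moments about C: D_y·8.3 − 25·3.5 = 0 → D_y = 87.5/8.3 = 10.5422 ≈ 10.54 kN.
ΣF_y = 0: C_y + 10.5422 − 25 = 0 → C_y = 14.46 kN.
ΣF_x = 0: no horizontal applied forces, so C_x = 0.

C_x = 0, C_y = 14.46 kN, D_y = 10.54 kN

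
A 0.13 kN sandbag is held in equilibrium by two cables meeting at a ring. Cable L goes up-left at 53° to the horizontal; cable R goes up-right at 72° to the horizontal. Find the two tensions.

T_L = 0.04904 kN, T_R = 0.09551 kN

ΣF_x = 0: −T_L·cos53° + T_R·cos72° = 0 → T_R = 1.94751·T_L.
ΣF_y = 0: T_L·sin53° + T_R·sin72° = 0.13.
Substitute: T_L·(0.798636 + 1.94751·0.951057) = 0.13 → T_L = 0.0490413 ≈ 0.04904 kN.
Then T_R = 1.94751 × 0.0490413 = 0.09551 kN.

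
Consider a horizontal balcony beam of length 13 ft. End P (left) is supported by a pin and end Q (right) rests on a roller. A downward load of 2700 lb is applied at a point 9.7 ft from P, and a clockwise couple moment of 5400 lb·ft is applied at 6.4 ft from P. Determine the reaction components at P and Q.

P_x = 0, P_y = 270.0 lb, Q_y = 2430 lb

Moments about P: Q_y·13 − 2700·9.7 − 5400 = 0 → Q_y = 31590/13 = 2430 lb.
ΣF_y = 0: P_y + 2430 − 2700 = 0 → P_y = 270.0 lb.
ΣF_x = 0: no horizontal applied forces, so P_x = 0.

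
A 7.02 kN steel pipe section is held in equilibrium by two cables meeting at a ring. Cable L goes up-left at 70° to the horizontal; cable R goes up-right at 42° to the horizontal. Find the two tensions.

ΣF_x = 0: −T_L·cos70° + T_R·cos42° = 0 → T_R = 0.460233·T_L.
ΣF_y = 0: T_L·sin70° + T_R·sin42° = 7.02.
Substitute: T_L·(0.939693 + 0.460233·0.669131) = 7.02 → T_L = 5.62658 ≈ 5.627 kN.
Then T_R = 0.460233 × 5.62658 = 2.590 kN.

T_L = 5.627 kN, T_R = 2.590 kN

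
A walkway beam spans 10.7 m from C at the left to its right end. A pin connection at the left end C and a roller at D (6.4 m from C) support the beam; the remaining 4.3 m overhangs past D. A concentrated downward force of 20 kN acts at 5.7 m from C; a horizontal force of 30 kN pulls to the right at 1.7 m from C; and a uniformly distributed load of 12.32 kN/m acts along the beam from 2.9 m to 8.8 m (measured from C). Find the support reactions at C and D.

C_x = -30.00 kN, C_y = 8.434 kN, D_y = 84.25 kN

Resultant of the distributed load: 12.32 × 5.9 = 72.688 kN at 5.85 m from C.
Taking moments about C: D_y·6.4 − 20·5.7 − (12.32·5.9)·5.85 = 0 → D_y = 539.2248/6.4 = 84.2539 ≈ 84.25 kN.
ΣF_y = 0: C_y + 84.2539 − 20 − 12.32·5.9 = 0 → C_y = 8.434 kN.
ΣF_x = 0: C_x + 30 = 0 → C_x = -30.00 kN.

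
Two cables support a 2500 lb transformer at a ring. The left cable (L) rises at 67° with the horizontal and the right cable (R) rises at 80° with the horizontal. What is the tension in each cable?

ΣF_x = 0: −T_L·cos67° + T_R·cos80° = 0 → T_R = 2.25013·T_L.
ΣF_y = 0: T_L·sin67° + T_R·sin80° = 2500.
Substitute: T_L·(0.920505 + 2.25013·0.984808) = 2500 → T_L = 797.079 ≈ 797.1 lb.
Then T_R = 2.25013 × 797.079 = 1794 lb.

T_L = 797.1 lb, T_R = 1794 lb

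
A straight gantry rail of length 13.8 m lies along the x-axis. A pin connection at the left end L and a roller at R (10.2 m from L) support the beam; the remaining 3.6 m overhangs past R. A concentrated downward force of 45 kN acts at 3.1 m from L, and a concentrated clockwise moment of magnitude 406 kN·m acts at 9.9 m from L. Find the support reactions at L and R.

Taking moments about L: R_y·10.2 − 45·3.1 − 406 = 0 → R_y = 545.5/10.2 = 53.4804 ≈ 53.48 kN.
ΣF_y = 0: L_y + 53.4804 − 45 = 0 → L_y = -8.480 kN.
ΣF_x = 0: no horizontal applied forces, so L_x = 0.

L_x = 0, L_y = -8.480 kN, R_y = 53.48 kN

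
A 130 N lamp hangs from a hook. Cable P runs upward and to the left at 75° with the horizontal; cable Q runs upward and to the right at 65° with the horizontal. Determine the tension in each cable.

ΣF_x = 0: −T_P·cos75° + T_Q·cos65° = 0 → T_Q = 0.612418·T_P.
ΣF_y = 0: T_P·sin75° + T_Q·sin65° = 130.
Substitute: T_P·(0.965926 + 0.612418·0.906308) = 130 → T_P = 85.472 ≈ 85.47 N.
Then T_Q = 0.612418 × 85.472 = 52.34 N.

T_P = 85.47 N, T_Q = 52.34 N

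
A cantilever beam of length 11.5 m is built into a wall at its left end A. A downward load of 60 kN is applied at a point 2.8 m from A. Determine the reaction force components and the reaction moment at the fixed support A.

A_x = 0, A_y = 60.00 kN, M_A = 168.0 kN·m

ΣF_x = 0: A_x = 0.
ΣF_y = 0: A_y − 60 = 0 → A_y = 60.00 kN.
ΣM about A: M_A − 60·2.8 = 0 → M_A = 168.0 kN·m.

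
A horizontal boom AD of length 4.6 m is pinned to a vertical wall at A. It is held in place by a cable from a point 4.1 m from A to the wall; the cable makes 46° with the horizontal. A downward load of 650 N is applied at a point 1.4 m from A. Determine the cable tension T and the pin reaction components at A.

T = 308.5 N, A_x = 214.3 N, A_y = 428.0 N

ΣM about A: T·sin46°·4.1 − 650·1.4 = 0 → T = 910/(4.1·0.71934) = 308.548 ≈ 308.5 N.
ΣF_x = 0: A_x − T·cos46° = 0 → A_x = 308.548 × 0.694658 = 214.3 N.
ΣF_y = 0: A_y + T·sin46° − 650 = 0 → A_y = 650 − 308.548 × 0.71934 = 428.0 N.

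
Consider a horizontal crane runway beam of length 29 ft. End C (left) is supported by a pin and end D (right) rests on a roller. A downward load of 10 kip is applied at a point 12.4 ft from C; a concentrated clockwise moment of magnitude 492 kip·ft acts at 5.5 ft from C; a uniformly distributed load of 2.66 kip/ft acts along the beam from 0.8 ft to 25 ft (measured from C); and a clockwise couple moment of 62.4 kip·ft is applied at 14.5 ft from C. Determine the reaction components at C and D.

C_x = 0, C_y = 22.34 kip, D_y = 52.03 kip

Resultant of the distributed load: 2.66 × 24.2 = 64.372 kip at 12.9 ft from C.
Moments about C: D_y·29 − 10·12.4 − 492 − (2.66·24.2)·12.9 − 62.4 = 0 → D_y = 1508.7988/29 = 52.0275 ≈ 52.03 kip.
ΣF_y = 0: C_y + 52.0275 − 10 − 2.66·24.2 = 0 → C_y = 22.34 kip.
ΣF_x = 0: no horizontal applied forces, so C_x = 0.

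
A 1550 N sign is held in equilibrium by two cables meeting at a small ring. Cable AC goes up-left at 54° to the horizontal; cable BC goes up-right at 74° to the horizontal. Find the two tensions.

ΣF_x = 0: −T_AC·cos54° + T_BC·cos74° = 0 → T_BC = 2.13246·T_AC.
ΣF_y = 0: T_AC·sin54° + T_BC·sin74° = 1550.
Substitute: T_AC·(0.809017 + 2.13246·0.961262) = 1550 → T_AC = 542.172 ≈ 542.2 N.
Then T_BC = 2.13246 × 542.172 = 1156 N.

T_AC = 542.2 N, T_BC = 1156 N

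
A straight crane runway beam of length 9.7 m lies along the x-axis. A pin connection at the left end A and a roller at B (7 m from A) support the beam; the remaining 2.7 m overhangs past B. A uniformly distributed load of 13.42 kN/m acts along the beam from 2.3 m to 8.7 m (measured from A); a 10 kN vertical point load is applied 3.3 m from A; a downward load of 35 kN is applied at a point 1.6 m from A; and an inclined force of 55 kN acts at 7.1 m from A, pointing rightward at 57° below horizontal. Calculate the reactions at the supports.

A_x = -29.96 kN, A_y = 50.03 kN, B_y = 127.0 kN

Resultant of the distributed load: 13.42 × 6.4 = 85.888 kN at 5.5 m from A.
Taking moments about A: B_y·7 − (13.42·6.4)·5.5 − 10·3.3 − 35·1.6 − 55·sin57°·7.1 = 0 → B_y = 888.885/7 = 126.984 ≈ 127.0 kN.
ΣF_y = 0: A_y + 126.984 − 13.42·6.4 − 10 − 35 − 55·sin57° = 0 → A_y = 50.03 kN.
ΣF_x = 0: A_x + 55·cos57° = 0 → A_x = -29.96 kN.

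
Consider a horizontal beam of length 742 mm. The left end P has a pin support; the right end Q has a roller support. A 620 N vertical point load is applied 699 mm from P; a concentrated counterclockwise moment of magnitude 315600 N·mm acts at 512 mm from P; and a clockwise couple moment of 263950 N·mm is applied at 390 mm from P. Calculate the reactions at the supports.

P_x = 0, P_y = 105.5 N, Q_y = 514.5 N

Taking moments about P: Q_y·742 − 620·699 + 315600 − 263950 = 0 → Q_y = 381730/742 = 514.461 ≈ 514.5 N.
ΣF_y = 0: P_y + 514.461 − 620 = 0 → P_y = 105.5 N.
ΣF_x = 0: no horizontal applied forces, so P_x = 0.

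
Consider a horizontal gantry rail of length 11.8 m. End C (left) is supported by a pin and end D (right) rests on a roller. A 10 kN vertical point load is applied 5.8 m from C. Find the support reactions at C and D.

Moments about C: D_y·11.8 − 10·5.8 = 0 → D_y = 58/11.8 = 4.91525 ≈ 4.915 kN.
ΣF_y = 0: C_y + 4.91525 − 10 = 0 → C_y = 5.085 kN.
ΣF_x = 0: no horizontal applied forces, so C_x = 0.

C_x = 0, C_y = 5.085 kN, D_y = 4.915 kN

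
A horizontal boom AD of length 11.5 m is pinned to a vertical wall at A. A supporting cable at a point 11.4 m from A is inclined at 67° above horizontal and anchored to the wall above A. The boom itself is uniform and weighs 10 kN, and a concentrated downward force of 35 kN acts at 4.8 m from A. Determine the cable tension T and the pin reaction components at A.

T = 21.49 kN, A_x = 8.396 kN, A_y = 25.22 kN

ΣM about A: T·sin67°·11.4 − 10·5.75 − 35·4.8 = 0 → T = 225.5/(11.4·0.920505) = 21.489 ≈ 21.49 kN.
ΣF_x = 0: A_x − T·cos67° = 0 → A_x = 21.489 × 0.390731 = 8.396 kN.
ΣF_y = 0: A_y + T·sin67° − 10 − 35 = 0 → A_y = 45 − 21.489 × 0.920505 = 25.22 kN.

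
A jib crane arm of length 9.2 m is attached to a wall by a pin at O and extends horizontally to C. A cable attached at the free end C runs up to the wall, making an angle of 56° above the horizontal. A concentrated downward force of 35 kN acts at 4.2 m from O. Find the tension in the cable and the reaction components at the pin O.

T = 19.27 kN, O_x = 10.78 kN, O_y = 19.02 kN

ΣM about O: T·sin56°·9.2 − 35·4.2 = 0 → T = 147/(9.2·0.829038) = 19.2733 ≈ 19.27 kN.
ΣF_x = 0: O_x − T·cos56° = 0 → O_x = 19.2733 × 0.559193 = 10.78 kN.
ΣF_y = 0: O_y + T·sin56° − 35 = 0 → O_y = 35 − 19.2733 × 0.829038 = 19.02 kN.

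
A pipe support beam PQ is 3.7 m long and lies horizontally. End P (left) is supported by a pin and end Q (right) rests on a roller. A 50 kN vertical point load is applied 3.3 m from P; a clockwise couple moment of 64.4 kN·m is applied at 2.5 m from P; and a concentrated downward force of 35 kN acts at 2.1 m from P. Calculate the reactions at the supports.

P_x = 0, P_y = 3.135 kN, Q_y = 81.86 kN

Moments about P: Q_y·3.7 − 50·3.3 − 64.4 − 35·2.1 = 0 → Q_y = 302.9/3.7 = 81.8649 ≈ 81.86 kN.
ΣF_y = 0: P_y + 81.8649 − 50 − 35 = 0 → P_y = 3.135 kN.
ΣF_x = 0: no horizontal applied forces, so P_x = 0.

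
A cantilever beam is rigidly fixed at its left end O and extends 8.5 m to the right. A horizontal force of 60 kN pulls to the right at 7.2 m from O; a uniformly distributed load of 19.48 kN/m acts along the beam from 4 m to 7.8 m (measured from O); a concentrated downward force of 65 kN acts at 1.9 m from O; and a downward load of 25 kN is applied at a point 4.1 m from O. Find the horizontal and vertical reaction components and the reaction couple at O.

O_x = -60.00 kN, O_y = 164.0 kN, M_O = 662.7 kN·m

Resultant of the distributed load: 19.48 × 3.8 = 74.024 kN at 5.9 m from O.
ΣF_x = 0: O_x + 60 = 0 → O_x = -60.00 kN.
ΣF_y = 0: O_y − 19.48·3.8 − 65 − 25 = 0 → O_y = 164.0 kN.
ΣM about O: M_O − (19.48·3.8)·5.9 − 65·1.9 − 25·4.1 = 0 → M_O = 662.7 kN·m.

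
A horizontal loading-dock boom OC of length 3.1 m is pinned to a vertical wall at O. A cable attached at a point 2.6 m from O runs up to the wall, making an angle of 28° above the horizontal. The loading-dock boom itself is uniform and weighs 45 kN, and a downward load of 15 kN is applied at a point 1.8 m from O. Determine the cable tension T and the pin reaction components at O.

T = 79.26 kN, O_x = 69.98 kN, O_y = 22.79 kN

ΣM about O: T·sin28°·2.6 − 45·1.55 − 15·1.8 = 0 → T = 96.75/(2.6·0.469472) = 79.2625 ≈ 79.26 kN.
ΣF_x = 0: O_x − T·cos28° = 0 → O_x = 79.2625 × 0.882948 = 69.98 kN.
ΣF_y = 0: O_y + T·sin28° − 45 − 15 = 0 → O_y = 60 − 79.2625 × 0.469472 = 22.79 kN.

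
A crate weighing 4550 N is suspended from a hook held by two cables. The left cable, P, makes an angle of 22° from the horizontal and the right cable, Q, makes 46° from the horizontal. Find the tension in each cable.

ΣF_x = 0: −T_P·cos22° + T_Q·cos46° = 0 → T_Q = 1.33473·T_P.
ΣF_y = 0: T_P·sin22° + T_Q·sin46° = 4550.
Substitute: T_P·(0.374607 + 1.33473·0.71934) = 4550 → T_P = 3408.92 ≈ 3409 N.
Then T_Q = 1.33473 × 3408.92 = 4550 N.

T_P = 3409 N, T_Q = 4550 N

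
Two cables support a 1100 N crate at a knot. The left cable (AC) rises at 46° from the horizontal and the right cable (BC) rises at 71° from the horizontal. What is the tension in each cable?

ΣF_x = 0: −T_AC·cos46° + T_BC·cos71° = 0 → T_BC = 2.13368·T_AC.
ΣF_y = 0: T_AC·sin46° + T_BC·sin71° = 1100.
Substitute: T_AC·(0.71934 + 2.13368·0.945519) = 1100 → T_AC = 401.933 ≈ 401.9 N.
Then T_BC = 2.13368 × 401.933 = 857.6 N.

T_AC = 401.9 N, T_BC = 857.6 N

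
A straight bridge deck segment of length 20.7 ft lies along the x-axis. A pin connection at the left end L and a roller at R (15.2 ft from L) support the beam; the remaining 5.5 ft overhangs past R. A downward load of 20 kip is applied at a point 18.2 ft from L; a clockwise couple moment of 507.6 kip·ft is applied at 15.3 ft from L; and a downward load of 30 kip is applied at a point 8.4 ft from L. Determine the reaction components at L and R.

Moments about L: R_y·15.2 − 20·18.2 − 507.6 − 30·8.4 = 0 → R_y = 1123.6/15.2 = 73.9211 ≈ 73.92 kip.
ΣF_y = 0: L_y + 73.9211 − 20 − 30 = 0 → L_y = -23.92 kip.
ΣF_x = 0: no horizontal applied forces, so L_x = 0.

L_x = 0, L_y = -23.92 kip, R_y = 73.92 kip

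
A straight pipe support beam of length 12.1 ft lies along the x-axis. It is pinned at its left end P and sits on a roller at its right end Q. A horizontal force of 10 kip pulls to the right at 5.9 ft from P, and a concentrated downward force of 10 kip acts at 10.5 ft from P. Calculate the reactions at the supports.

Taking moments about P: Q_y·12.1 − 10·10.5 = 0 → Q_y = 105/12.1 = 8.67769 ≈ 8.678 kip.
ΣF_y = 0: P_y + 8.67769 − 10 = 0 → P_y = 1.322 kip.
ΣF_x = 0: P_x + 10 = 0 → P_x = -10.00 kip.

P_x = -10.00 kip, P_y = 1.322 kip, Q_y = 8.678 kip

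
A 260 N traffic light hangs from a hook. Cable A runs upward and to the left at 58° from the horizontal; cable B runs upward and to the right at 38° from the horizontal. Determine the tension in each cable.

T_A = 206.0 N, T_B = 138.5 N

ΣF_x = 0: −T_A·cos58° + T_B·cos38° = 0 → T_B = 0.672477·T_A.
ΣF_y = 0: T_A·sin58° + T_B·sin38° = 260.
Substitute: T_A·(0.848048 + 0.672477·0.615661) = 260 → T_A = 206.011 ≈ 206.0 N.
Then T_B = 0.672477 × 206.011 = 138.5 N.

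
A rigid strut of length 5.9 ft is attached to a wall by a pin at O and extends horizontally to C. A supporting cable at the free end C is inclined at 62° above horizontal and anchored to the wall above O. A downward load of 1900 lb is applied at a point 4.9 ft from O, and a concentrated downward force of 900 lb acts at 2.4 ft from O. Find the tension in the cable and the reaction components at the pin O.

ΣM about O: T·sin62°·5.9 − 1900·4.9 − 900·2.4 = 0 → T = 11470/(5.9·0.882948) = 2201.79 ≈ 2202 lb.
ΣF_x = 0: O_x − T·cos62° = 0 → O_x = 2201.79 × 0.469472 = 1034 lb.
ΣF_y = 0: O_y + T·sin62° − 1900 − 900 = 0 → O_y = 2800 − 2201.79 × 0.882948 = 855.9 lb.

T = 2202 lb, O_x = 1034 lb, O_y = 855.9 lb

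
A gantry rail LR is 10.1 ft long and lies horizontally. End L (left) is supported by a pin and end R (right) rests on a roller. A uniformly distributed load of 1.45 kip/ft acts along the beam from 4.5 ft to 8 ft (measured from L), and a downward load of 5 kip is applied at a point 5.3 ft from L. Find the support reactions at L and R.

L_x = 0, L_y = 4.311 kip, R_y = 5.764 kip

Resultant of the distributed load: 1.45 × 3.5 = 5.075 kip at 6.25 ft from L.
ΣM about L: R_y·10.1 − (1.45·3.5)·6.25 − 5·5.3 = 0 → R_y = 58.21875/10.1 = 5.76423 ≈ 5.764 kip.
ΣF_y = 0: L_y + 5.76423 − 1.45·3.5 − 5 = 0 → L_y = 4.311 kip.
ΣF_x = 0: no horizontal applied forces, so L_x = 0.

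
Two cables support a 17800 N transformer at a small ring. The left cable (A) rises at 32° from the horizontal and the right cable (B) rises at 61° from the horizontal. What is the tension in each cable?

T_A = 8641 N, T_B = 15120 N

ΣF_x = 0: −T_A·cos32° + T_B·cos61° = 0 → T_B = 1.74924·T_A.
ΣF_y = 0: T_A·sin32° + T_B·sin61° = 17800.
Substitute: T_A·(0.529919 + 1.74924·0.87462) = 17800 → T_A = 8641.45 ≈ 8641 N.
Then T_B = 1.74924 × 8641.45 = 15120 N.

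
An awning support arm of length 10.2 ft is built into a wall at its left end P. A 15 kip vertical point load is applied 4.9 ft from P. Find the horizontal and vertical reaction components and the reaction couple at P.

P_x = 0, P_y = 15.00 kip, M_P = 73.50 kip·ft

ΣF_x = 0: P_x = 0.
ΣF_y = 0: P_y − 15 = 0 → P_y = 15.00 kip.
ΣM about P: M_P − 15·4.9 = 0 → M_P = 73.50 kip·ft.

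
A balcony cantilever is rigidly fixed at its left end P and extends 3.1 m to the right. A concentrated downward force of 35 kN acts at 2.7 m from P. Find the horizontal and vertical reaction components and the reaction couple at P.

P_x = 0, P_y = 35.00 kN, M_P = 94.50 kN·m

ΣF_x = 0: P_x = 0.
ΣF_y = 0: P_y − 35 = 0 → P_y = 35.00 kN.
ΣM about P: M_P − 35·2.7 = 0 → M_P = 94.50 kN·m.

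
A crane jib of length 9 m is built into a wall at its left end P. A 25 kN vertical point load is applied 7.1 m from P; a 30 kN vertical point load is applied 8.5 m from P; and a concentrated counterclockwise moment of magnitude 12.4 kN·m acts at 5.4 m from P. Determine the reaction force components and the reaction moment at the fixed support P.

ΣF_x = 0: P_x = 0.
ΣF_y = 0: P_y − 25 − 30 = 0 → P_y = 55.00 kN.
ΣM about P: M_P − 25·7.1 − 30·8.5 + 12.4 = 0 → M_P = 420.1 kN·m.

P_x = 0, P_y = 55.00 kN, M_P = 420.1 kN·m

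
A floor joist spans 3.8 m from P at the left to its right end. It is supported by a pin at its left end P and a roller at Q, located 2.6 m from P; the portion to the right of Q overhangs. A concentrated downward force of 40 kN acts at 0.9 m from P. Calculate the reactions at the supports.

Taking moments about P: Q_y·2.6 − 40·0.9 = 0 → Q_y = 36/2.6 = 13.8462 ≈ 13.85 kN.
ΣF_y = 0: P_y + 13.8462 − 40 = 0 → P_y = 26.15 kN.
ΣF_x = 0: no horizontal applied forces, so P_x = 0.

P_x = 0, P_y = 26.15 kN, Q_y = 13.85 kN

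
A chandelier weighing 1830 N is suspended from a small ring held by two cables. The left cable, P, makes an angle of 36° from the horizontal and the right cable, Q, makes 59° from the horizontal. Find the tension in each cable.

T_P = 946.1 N, T_Q = 1486 N

ΣF_x = 0: −T_P·cos36° + T_Q·cos59° = 0 → T_Q = 1.57079·T_P.
ΣF_y = 0: T_P·sin36° + T_Q·sin59° = 1830.
Substitute: T_P·(0.587785 + 1.57079·0.857167) = 1830 → T_P = 946.121 ≈ 946.1 N.
Then T_Q = 1.57079 × 946.121 = 1486 N.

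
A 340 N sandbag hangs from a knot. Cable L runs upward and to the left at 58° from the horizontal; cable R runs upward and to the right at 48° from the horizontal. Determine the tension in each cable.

ΣF_x = 0: −T_L·cos58° + T_R·cos48° = 0 → T_R = 0.791952·T_L.
ΣF_y = 0: T_L·sin58° + T_R·sin48° = 340.
Substitute: T_L·(0.848048 + 0.791952·0.743145) = 340 → T_L = 236.673 ≈ 236.7 N.
Then T_R = 0.791952 × 236.673 = 187.4 N.

T_L = 236.7 N, T_R = 187.4 N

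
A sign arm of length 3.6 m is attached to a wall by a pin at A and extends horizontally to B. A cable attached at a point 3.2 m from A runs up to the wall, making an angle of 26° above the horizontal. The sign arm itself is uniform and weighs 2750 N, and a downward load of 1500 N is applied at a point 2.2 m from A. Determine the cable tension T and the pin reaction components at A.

T = 5881 N, A_x = 5286 N, A_y = 1672 N

ΣM about A: T·sin26°·3.2 − 2750·1.8 − 1500·2.2 = 0 → T = 8250/(3.2·0.438371) = 5881.15 ≈ 5881 N.
ΣF_x = 0: A_x − T·cos26° = 0 → A_x = 5881.15 × 0.898794 = 5286 N.
ΣF_y = 0: A_y + T·sin26° − 2750 − 1500 = 0 → A_y = 4250 − 5881.15 × 0.438371 = 1672 N.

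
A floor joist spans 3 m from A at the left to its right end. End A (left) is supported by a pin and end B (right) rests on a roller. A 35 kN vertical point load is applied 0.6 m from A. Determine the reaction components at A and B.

Taking moments about A: B_y·3 − 35·0.6 = 0 → B_y = 21/3 = 7.000 kN.
ΣF_y = 0: A_y + 7 − 35 = 0 → A_y = 28.00 kN.
ΣF_x = 0: no horizontal applied forces, so A_x = 0.

A_x = 0, A_y = 28.00 kN, B_y = 7.000 kN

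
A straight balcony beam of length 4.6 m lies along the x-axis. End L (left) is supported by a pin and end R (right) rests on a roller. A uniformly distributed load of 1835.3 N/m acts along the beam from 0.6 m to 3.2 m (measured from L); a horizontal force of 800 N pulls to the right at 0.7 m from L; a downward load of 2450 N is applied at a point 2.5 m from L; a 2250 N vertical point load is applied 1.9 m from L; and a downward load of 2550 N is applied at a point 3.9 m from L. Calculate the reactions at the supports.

L_x = -800.0 N, L_y = 5628 N, R_y = 6394 N

Resultant of the distributed load: 1835.3 × 2.6 = 4771.78 N at 1.9 m from L.
Taking moments about L: R_y·4.6 − (1835.3·2.6)·1.9 − 2450·2.5 − 2250·1.9 − 2550·3.9 = 0 → R_y = 29411.382/4.6 = 6393.78 ≈ 6394 N.
ΣF_y = 0: L_y + 6393.78 − 1835.3·2.6 − 2450 − 2250 − 2550 = 0 → L_y = 5628 N.
ΣF_x = 0: L_x + 800 = 0 → L_x = -800.0 N.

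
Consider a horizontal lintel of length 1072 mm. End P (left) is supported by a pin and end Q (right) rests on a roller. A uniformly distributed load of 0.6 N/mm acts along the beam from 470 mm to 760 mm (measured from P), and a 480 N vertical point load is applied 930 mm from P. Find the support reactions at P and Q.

Resultant of the distributed load: 0.6 × 290 = 174 N at 615 mm from P.
Taking moments about P: Q_y·1072 − (0.6·290)·615 − 480·930 = 0 → Q_y = 553410/1072 = 516.241 ≈ 516.2 N.
ΣF_y = 0: P_y + 516.241 − 0.6·290 − 480 = 0 → P_y = 137.8 N.
ΣF_x = 0: no horizontal applied forces, so P_x = 0.

P_x = 0, P_y = 137.8 N, Q_y = 516.2 N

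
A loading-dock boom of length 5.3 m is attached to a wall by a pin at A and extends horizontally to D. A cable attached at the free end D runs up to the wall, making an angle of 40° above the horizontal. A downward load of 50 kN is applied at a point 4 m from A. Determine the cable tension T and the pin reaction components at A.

T = 58.71 kN, A_x = 44.97 kN, A_y = 12.26 kN

ΣM about A: T·sin40°·5.3 − 50·4 = 0 → T = 200/(5.3·0.642788) = 58.7065 ≈ 58.71 kN.
ΣF_x = 0: A_x − T·cos40° = 0 → A_x = 58.7065 × 0.766044 = 44.97 kN.
ΣF_y = 0: A_y + T·sin40° − 50 = 0 → A_y = 50 − 58.7065 × 0.642788 = 12.26 kN.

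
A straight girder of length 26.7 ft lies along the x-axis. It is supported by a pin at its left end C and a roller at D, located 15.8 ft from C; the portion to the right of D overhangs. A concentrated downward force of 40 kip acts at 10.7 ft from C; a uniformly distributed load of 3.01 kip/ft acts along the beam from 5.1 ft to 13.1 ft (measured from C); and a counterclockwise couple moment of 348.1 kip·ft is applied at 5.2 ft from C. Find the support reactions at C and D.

Resultant of the distributed load: 3.01 × 8 = 24.08 kip at 9.1 ft from C.
Moments about C: D_y·15.8 − 40·10.7 − (3.01·8)·9.1 + 348.1 = 0 → D_y = 299.028/15.8 = 18.9258 ≈ 18.93 kip.
ΣF_y = 0: C_y + 18.9258 − 40 − 3.01·8 = 0 → C_y = 45.15 kip.
ΣF_x = 0: no horizontal applied forces, so C_x = 0.

C_x = 0, C_y = 45.15 kip, D_y = 18.93 kip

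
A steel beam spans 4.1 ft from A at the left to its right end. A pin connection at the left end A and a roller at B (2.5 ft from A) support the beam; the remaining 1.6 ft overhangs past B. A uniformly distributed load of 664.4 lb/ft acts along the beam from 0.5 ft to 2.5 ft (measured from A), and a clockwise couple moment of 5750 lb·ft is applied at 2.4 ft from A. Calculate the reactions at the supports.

A_x = 0, A_y = -1768 lb, B_y = 3097 lb

Resultant of the distributed load: 664.4 × 2 = 1328.8 lb at 1.5 ft from A.
Moments about A: B_y·2.5 − (664.4·2)·1.5 − 5750 = 0 → B_y = 7743.2/2.5 = 3097.28 ≈ 3097 lb.
ΣF_y = 0: A_y + 3097.28 − 664.4·2 = 0 → A_y = -1768 lb.
ΣF_x = 0: no horizontal applied forces, so A_x = 0.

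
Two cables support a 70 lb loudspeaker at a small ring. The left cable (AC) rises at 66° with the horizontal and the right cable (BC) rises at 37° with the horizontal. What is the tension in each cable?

T_AC = 57.38 lb, T_BC = 29.22 lb

ΣF_x = 0: −T_AC·cos66° + T_BC·cos37° = 0 → T_BC = 0.509289·T_AC.
ΣF_y = 0: T_AC·sin66° + T_BC·sin37° = 70.
Substitute: T_AC·(0.913545 + 0.509289·0.601815) = 70 → T_AC = 57.375 ≈ 57.38 lb.
Then T_BC = 0.509289 × 57.375 = 29.22 lb.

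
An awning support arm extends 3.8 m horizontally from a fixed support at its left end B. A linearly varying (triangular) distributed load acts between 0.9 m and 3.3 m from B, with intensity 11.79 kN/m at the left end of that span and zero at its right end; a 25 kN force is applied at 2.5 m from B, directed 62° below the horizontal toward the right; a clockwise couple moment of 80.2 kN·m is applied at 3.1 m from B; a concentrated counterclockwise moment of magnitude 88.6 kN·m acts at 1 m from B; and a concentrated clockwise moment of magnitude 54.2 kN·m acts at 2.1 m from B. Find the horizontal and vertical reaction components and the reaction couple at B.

Resultant of the triangular load: ½ × 11.79 × 2.4 = 14.148 kN, acting at 1.7 m from B (one-third of the span from the peak).
ΣF_x = 0: B_x + 25·cos62° = 0 → B_x = -11.74 kN.
ΣF_y = 0: B_y − ½·11.79·2.4 − 25·sin62° = 0 → B_y = 36.22 kN.
ΣM about B: M_B − (½·11.79·2.4)·1.7 − 25·sin62°·2.5 − 80.2 + 88.6 − 54.2 = 0 → M_B = 125.0 kN·m.

B_x = -11.74 kN, B_y = 36.22 kN, M_B = 125.0 kN·m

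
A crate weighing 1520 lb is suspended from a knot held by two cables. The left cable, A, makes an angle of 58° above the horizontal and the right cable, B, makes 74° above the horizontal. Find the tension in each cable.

T_A = 563.8 lb, T_B = 1084 lb

ΣF_x = 0: −T_A·cos58° + T_B·cos74° = 0 → T_B = 1.92252·T_A.
ΣF_y = 0: T_A·sin58° + T_B·sin74° = 1520.
Substitute: T_A·(0.848048 + 1.92252·0.961262) = 1520 → T_A = 563.779 ≈ 563.8 lb.
Then T_B = 1.92252 × 563.779 = 1084 lb.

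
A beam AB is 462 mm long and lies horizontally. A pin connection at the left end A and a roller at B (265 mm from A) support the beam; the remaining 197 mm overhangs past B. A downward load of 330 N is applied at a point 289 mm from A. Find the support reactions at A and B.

A_x = 0, A_y = -29.89 N, B_y = 359.9 N

ΣM about A: B_y·265 − 330·289 = 0 → B_y = 95370/265 = 359.887 ≈ 359.9 N.
ΣF_y = 0: A_y + 359.887 − 330 = 0 → A_y = -29.89 N.
ΣF_x = 0: no horizontal applied forces, so A_x = 0.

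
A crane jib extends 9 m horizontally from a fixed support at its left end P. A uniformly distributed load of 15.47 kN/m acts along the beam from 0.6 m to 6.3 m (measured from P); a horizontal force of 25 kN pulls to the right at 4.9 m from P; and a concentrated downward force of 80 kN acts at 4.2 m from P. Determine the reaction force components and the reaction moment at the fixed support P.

Resultant of the distributed load: 15.47 × 5.7 = 88.179 kN at 3.45 m from P.
ΣF_x = 0: P_x + 25 = 0 → P_x = -25.00 kN.
ΣF_y = 0: P_y − 15.47·5.7 − 80 = 0 → P_y = 168.2 kN.
ΣM about P: M_P − (15.47·5.7)·3.45 − 80·4.2 = 0 → M_P = 640.2 kN·m.

P_x = -25.00 kN, P_y = 168.2 kN, M_P = 640.2 kN·m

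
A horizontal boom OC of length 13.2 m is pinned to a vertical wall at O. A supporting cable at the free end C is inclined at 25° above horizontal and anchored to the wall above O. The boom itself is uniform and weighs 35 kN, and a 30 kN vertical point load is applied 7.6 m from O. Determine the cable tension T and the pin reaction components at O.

T = 82.28 kN, O_x = 74.57 kN, O_y = 30.23 kN

ΣM about O: T·sin25°·13.2 − 35·6.6 − 30·7.6 = 0 → T = 459/(13.2·0.422618) = 82.2793 ≈ 82.28 kN.
ΣF_x = 0: O_x − T·cos25° = 0 → O_x = 82.2793 × 0.906308 = 74.57 kN.
ΣF_y = 0: O_y + T·sin25° − 35 − 30 = 0 → O_y = 65 − 82.2793 × 0.422618 = 30.23 kN.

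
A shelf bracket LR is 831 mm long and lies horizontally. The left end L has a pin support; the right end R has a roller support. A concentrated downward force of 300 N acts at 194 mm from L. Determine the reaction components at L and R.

Moments about L: R_y·831 − 300·194 = 0 → R_y = 58200/831 = 70.0361 ≈ 70.04 N.
ΣF_y = 0: L_y + 70.0361 − 300 = 0 → L_y = 230.0 N.
ΣF_x = 0: no horizontal applied forces, so L_x = 0.

L_x = 0, L_y = 230.0 N, R_y = 70.04 N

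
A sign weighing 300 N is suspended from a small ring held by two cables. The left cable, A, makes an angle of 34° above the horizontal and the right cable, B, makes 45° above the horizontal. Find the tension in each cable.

ΣF_x = 0: −T_A·cos34° + T_B·cos45° = 0 → T_B = 1.17244·T_A.
ΣF_y = 0: T_A·sin34° + T_B·sin45° = 300.
Substitute: T_A·(0.559193 + 1.17244·0.707107) = 300 → T_A = 216.102 ≈ 216.1 N.
Then T_B = 1.17244 × 216.102 = 253.4 N.

T_A = 216.1 N, T_B = 253.4 N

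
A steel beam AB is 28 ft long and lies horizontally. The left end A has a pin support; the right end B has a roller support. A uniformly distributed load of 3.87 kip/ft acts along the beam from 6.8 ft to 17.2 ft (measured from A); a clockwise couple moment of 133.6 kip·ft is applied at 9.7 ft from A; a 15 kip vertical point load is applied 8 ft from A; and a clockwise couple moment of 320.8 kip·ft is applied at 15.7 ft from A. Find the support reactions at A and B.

A_x = 0, A_y = 17.48 kip, B_y = 37.76 kip

Resultant of the distributed load: 3.87 × 10.4 = 40.248 kip at 12 ft from A.
Taking moments about A: B_y·28 − (3.87·10.4)·12 − 133.6 − 15·8 − 320.8 = 0 → B_y = 1057.376/28 = 37.7634 ≈ 37.76 kip.
ΣF_y = 0: A_y + 37.7634 − 3.87·10.4 − 15 = 0 → A_y = 17.48 kip.
ΣF_x = 0: no horizontal applied forces, so A_x = 0.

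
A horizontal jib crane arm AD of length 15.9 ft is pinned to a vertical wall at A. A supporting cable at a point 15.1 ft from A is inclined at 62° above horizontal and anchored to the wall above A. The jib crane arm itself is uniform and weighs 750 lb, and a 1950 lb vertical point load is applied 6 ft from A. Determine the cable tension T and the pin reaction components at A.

ΣM about A: T·sin62°·15.1 − 750·7.95 − 1950·6 = 0 → T = 17662.5/(15.1·0.882948) = 1324.77 ≈ 1325 lb.
ΣF_x = 0: A_x − T·cos62° = 0 → A_x = 1324.77 × 0.469472 = 621.9 lb.
ΣF_y = 0: A_y + T·sin62° − 750 − 1950 = 0 → A_y = 2700 − 1324.77 × 0.882948 = 1530 lb.

T = 1325 lb, A_x = 621.9 lb, A_y = 1530 lb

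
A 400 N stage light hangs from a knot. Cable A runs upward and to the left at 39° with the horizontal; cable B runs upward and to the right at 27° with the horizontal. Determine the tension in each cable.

ΣF_x = 0: −T_A·cos39° + T_B·cos27° = 0 → T_B = 0.872211·T_A.
ΣF_y = 0: T_A·sin39° + T_B·sin27° = 400.
Substitute: T_A·(0.62932 + 0.872211·0.45399) = 400 → T_A = 390.132 ≈ 390.1 N.
Then T_B = 0.872211 × 390.132 = 340.3 N.

T_A = 390.1 N, T_B = 340.3 N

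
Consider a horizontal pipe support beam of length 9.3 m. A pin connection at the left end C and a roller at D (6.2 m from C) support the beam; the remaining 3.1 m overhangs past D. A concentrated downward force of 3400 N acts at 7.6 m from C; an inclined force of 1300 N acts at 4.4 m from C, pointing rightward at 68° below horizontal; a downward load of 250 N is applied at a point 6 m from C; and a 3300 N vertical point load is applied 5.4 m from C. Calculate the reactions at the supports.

C_x = -487.0 N, C_y = 16.07 N, D_y = 8139 N

Moments about C: D_y·6.2 − 3400·7.6 − 1300·sin68°·4.4 − 250·6 − 3300·5.4 = 0 → D_y = 50463.5/6.2 = 8139.27 ≈ 8139 N.
ΣF_y = 0: C_y + 8139.27 − 3400 − 1300·sin68° − 250 − 3300 = 0 → C_y = 16.07 N.
ΣF_x = 0: C_x + 1300·cos68° = 0 → C_x = -487.0 N.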